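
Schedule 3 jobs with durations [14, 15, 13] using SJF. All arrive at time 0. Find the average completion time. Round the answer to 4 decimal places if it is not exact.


SJF order (ascending): [13, 14, 15]
Completion times:
  Job 1: burst=13, C=13
  Job 2: burst=14, C=27
  Job 3: burst=15, C=42
Average completion = 82/3 = 27.3333

27.3333


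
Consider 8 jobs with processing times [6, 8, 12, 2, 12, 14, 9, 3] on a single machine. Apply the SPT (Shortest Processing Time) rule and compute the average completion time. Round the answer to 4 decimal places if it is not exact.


Sort jobs by processing time (SPT order): [2, 3, 6, 8, 9, 12, 12, 14]
Compute completion times sequentially:
  Job 1: processing = 2, completes at 2
  Job 2: processing = 3, completes at 5
  Job 3: processing = 6, completes at 11
  Job 4: processing = 8, completes at 19
  Job 5: processing = 9, completes at 28
  Job 6: processing = 12, completes at 40
  Job 7: processing = 12, completes at 52
  Job 8: processing = 14, completes at 66
Sum of completion times = 223
Average completion time = 223/8 = 27.875

27.875


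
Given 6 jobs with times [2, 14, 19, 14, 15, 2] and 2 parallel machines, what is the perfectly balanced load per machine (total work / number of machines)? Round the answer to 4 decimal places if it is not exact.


Total processing time = 2 + 14 + 19 + 14 + 15 + 2 = 66
Number of machines = 2
Ideal balanced load = 66 / 2 = 33.0

33.0


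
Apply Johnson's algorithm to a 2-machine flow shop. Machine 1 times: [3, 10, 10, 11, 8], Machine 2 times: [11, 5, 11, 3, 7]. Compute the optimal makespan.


Apply Johnson's rule:
  Group 1 (a <= b): [(1, 3, 11), (3, 10, 11)]
  Group 2 (a > b): [(5, 8, 7), (2, 10, 5), (4, 11, 3)]
Optimal job order: [1, 3, 5, 2, 4]
Schedule:
  Job 1: M1 done at 3, M2 done at 14
  Job 3: M1 done at 13, M2 done at 25
  Job 5: M1 done at 21, M2 done at 32
  Job 2: M1 done at 31, M2 done at 37
  Job 4: M1 done at 42, M2 done at 45
Makespan = 45

45


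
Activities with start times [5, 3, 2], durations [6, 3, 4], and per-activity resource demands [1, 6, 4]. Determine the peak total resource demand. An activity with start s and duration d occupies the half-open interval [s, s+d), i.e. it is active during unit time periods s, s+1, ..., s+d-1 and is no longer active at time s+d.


Each activity i is active on [start_i, start_i + duration_i).
Compute total resource usage per time slot:
  t=0: active resources = [], total = 0
  t=1: active resources = [], total = 0
  t=2: active resources = [4], total = 4
  t=3: active resources = [6, 4], total = 10
  t=4: active resources = [6, 4], total = 10
  t=5: active resources = [1, 6, 4], total = 11
  t=6: active resources = [1], total = 1
  t=7: active resources = [1], total = 1
  t=8: active resources = [1], total = 1
  t=9: active resources = [1], total = 1
  t=10: active resources = [1], total = 1
Peak resource demand = 11

11


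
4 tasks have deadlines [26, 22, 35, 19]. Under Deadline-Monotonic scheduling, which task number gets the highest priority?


Sort tasks by relative deadline (ascending):
  Task 4: deadline = 19
  Task 2: deadline = 22
  Task 1: deadline = 26
  Task 3: deadline = 35
Priority order (highest first): [4, 2, 1, 3]
Highest priority task = 4

4


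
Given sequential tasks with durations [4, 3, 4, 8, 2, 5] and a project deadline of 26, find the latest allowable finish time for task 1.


LF(activity 1) = deadline - sum of successor durations
Successors: activities 2 through 6 with durations [3, 4, 8, 2, 5]
Sum of successor durations = 22
LF = 26 - 22 = 4

4


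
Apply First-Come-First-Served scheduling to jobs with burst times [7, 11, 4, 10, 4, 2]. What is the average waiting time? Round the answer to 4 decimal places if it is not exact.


FCFS order (as given): [7, 11, 4, 10, 4, 2]
Waiting times:
  Job 1: wait = 0
  Job 2: wait = 7
  Job 3: wait = 18
  Job 4: wait = 22
  Job 5: wait = 32
  Job 6: wait = 36
Sum of waiting times = 115
Average waiting time = 115/6 = 19.1667

19.1667


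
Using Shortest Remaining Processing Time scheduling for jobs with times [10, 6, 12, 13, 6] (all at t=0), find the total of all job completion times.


Since all jobs arrive at t=0, SRPT equals SPT ordering.
SPT order: [6, 6, 10, 12, 13]
Completion times:
  Job 1: p=6, C=6
  Job 2: p=6, C=12
  Job 3: p=10, C=22
  Job 4: p=12, C=34
  Job 5: p=13, C=47
Total completion time = 6 + 12 + 22 + 34 + 47 = 121

121


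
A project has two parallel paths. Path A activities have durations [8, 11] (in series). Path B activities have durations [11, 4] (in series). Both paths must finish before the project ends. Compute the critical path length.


Path A total = 8 + 11 = 19
Path B total = 11 + 4 = 15
Critical path = longest path = max(19, 15) = 19

19


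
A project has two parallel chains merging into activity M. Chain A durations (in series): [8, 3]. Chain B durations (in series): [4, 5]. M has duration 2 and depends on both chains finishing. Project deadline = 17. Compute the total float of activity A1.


Forward pass: ES(A1) = sum of predecessors on chain A = 0
EF = ES + duration = 0 + 8 = 8
Backward pass: LF(M) = deadline = 17; LS(M) = 17 - 2 = 15
LF(A1) = LS(M) - sum(successors on chain A) = 15 - 3 = 12
LS = LF - duration = 12 - 8 = 4
Total float = LS - ES = 4 - 0 = 4

4


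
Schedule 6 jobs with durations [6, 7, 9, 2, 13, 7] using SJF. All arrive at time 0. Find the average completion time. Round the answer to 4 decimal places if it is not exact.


SJF order (ascending): [2, 6, 7, 7, 9, 13]
Completion times:
  Job 1: burst=2, C=2
  Job 2: burst=6, C=8
  Job 3: burst=7, C=15
  Job 4: burst=7, C=22
  Job 5: burst=9, C=31
  Job 6: burst=13, C=44
Average completion = 122/6 = 20.3333

20.3333


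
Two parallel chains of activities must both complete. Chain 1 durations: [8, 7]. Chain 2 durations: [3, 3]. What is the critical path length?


Path A total = 8 + 7 = 15
Path B total = 3 + 3 = 6
Critical path = longest path = max(15, 6) = 15

15


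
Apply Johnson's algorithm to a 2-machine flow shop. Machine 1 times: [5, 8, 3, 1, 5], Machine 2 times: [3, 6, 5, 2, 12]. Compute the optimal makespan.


Apply Johnson's rule:
  Group 1 (a <= b): [(4, 1, 2), (3, 3, 5), (5, 5, 12)]
  Group 2 (a > b): [(2, 8, 6), (1, 5, 3)]
Optimal job order: [4, 3, 5, 2, 1]
Schedule:
  Job 4: M1 done at 1, M2 done at 3
  Job 3: M1 done at 4, M2 done at 9
  Job 5: M1 done at 9, M2 done at 21
  Job 2: M1 done at 17, M2 done at 27
  Job 1: M1 done at 22, M2 done at 30
Makespan = 30

30


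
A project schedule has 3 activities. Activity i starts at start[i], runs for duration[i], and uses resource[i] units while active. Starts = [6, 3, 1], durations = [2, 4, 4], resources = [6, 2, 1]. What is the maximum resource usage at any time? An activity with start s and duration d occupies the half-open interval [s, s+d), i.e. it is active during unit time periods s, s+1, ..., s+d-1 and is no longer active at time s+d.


Each activity i is active on [start_i, start_i + duration_i).
Compute total resource usage per time slot:
  t=0: active resources = [], total = 0
  t=1: active resources = [1], total = 1
  t=2: active resources = [1], total = 1
  t=3: active resources = [2, 1], total = 3
  t=4: active resources = [2, 1], total = 3
  t=5: active resources = [2], total = 2
  t=6: active resources = [6, 2], total = 8
  t=7: active resources = [6], total = 6
Peak resource demand = 8

8


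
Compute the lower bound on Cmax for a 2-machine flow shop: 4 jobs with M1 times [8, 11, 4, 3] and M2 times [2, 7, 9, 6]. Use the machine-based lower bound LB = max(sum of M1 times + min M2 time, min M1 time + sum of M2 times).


LB1 = sum(M1 times) + min(M2 times) = 26 + 2 = 28
LB2 = min(M1 times) + sum(M2 times) = 3 + 24 = 27
Lower bound = max(LB1, LB2) = max(28, 27) = 28

28


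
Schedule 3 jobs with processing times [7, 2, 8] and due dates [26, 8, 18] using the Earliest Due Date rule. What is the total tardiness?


Sort by due date (EDD order): [(2, 8), (8, 18), (7, 26)]
Compute completion times and tardiness:
  Job 1: p=2, d=8, C=2, tardiness=max(0,2-8)=0
  Job 2: p=8, d=18, C=10, tardiness=max(0,10-18)=0
  Job 3: p=7, d=26, C=17, tardiness=max(0,17-26)=0
Total tardiness = 0

0


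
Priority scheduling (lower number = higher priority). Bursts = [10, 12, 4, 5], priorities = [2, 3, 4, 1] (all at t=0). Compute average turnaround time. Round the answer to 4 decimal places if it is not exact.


Sort by priority (ascending = highest first):
Order: [(1, 5), (2, 10), (3, 12), (4, 4)]
Completion times:
  Priority 1, burst=5, C=5
  Priority 2, burst=10, C=15
  Priority 3, burst=12, C=27
  Priority 4, burst=4, C=31
Average turnaround = 78/4 = 19.5

19.5


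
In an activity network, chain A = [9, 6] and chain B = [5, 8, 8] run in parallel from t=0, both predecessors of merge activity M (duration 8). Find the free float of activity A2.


ES(A2) = sum of predecessors on chain A = 9
EF(A2) = ES + duration = 9 + 6 = 15
Successor of A2 is M. ES(M) = max(sum(A), sum(B)) = max(15, 21) = 21
Free float = ES(successor) - EF(current) = 21 - 15 = 6

6


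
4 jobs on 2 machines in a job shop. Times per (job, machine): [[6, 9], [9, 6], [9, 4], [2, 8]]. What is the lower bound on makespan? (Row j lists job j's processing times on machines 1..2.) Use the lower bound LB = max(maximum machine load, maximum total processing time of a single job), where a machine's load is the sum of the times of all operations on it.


Machine loads:
  Machine 1: 6 + 9 + 9 + 2 = 26
  Machine 2: 9 + 6 + 4 + 8 = 27
Max machine load = 27
Job totals:
  Job 1: 15
  Job 2: 15
  Job 3: 13
  Job 4: 10
Max job total = 15
Lower bound = max(27, 15) = 27

27


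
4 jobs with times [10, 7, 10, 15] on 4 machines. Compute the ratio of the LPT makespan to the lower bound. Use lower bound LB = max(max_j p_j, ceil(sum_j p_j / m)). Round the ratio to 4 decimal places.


LPT order: [15, 10, 10, 7]
Machine loads after assignment: [15, 10, 10, 7]
LPT makespan = 15
Lower bound = max(max_job, ceil(total/4)) = max(15, 11) = 15
Ratio = 15 / 15 = 1.0

1.0


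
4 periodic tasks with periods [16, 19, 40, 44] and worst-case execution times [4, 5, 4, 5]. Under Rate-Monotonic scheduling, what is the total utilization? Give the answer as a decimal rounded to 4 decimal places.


Compute individual utilizations (exact fractions):
  Task 1: C/T = 4/16 = 1/4 (approx. 0.25)
  Task 2: C/T = 5/19 (approx. 0.2632)
  Task 3: C/T = 4/40 = 1/10 (approx. 0.1)
  Task 4: C/T = 5/44 (approx. 0.1136)
Total utilization U = 1/4 + 5/19 + 1/10 + 5/44 = 1519/2090
Rounded to 4 decimal places: U = 0.7268
RM (Liu & Layland) bound for 4 tasks = 0.756828; compare with U = 1519/2090 (approx. 0.726794)
U <= bound, so schedulable by RM sufficient condition.

0.7268


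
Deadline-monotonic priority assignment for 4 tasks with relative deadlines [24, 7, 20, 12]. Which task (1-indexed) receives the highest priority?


Sort tasks by relative deadline (ascending):
  Task 2: deadline = 7
  Task 4: deadline = 12
  Task 3: deadline = 20
  Task 1: deadline = 24
Priority order (highest first): [2, 4, 3, 1]
Highest priority task = 2

2


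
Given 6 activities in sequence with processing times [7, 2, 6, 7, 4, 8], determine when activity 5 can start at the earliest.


Activity 5 starts after activities 1 through 4 complete.
Predecessor durations: [7, 2, 6, 7]
ES = 7 + 2 + 6 + 7 = 22

22


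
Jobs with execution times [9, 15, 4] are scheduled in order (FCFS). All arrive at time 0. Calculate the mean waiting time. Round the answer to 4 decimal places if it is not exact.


FCFS order (as given): [9, 15, 4]
Waiting times:
  Job 1: wait = 0
  Job 2: wait = 9
  Job 3: wait = 24
Sum of waiting times = 33
Average waiting time = 33/3 = 11.0

11.0


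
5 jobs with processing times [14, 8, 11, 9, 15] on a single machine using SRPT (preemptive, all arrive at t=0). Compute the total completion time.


Since all jobs arrive at t=0, SRPT equals SPT ordering.
SPT order: [8, 9, 11, 14, 15]
Completion times:
  Job 1: p=8, C=8
  Job 2: p=9, C=17
  Job 3: p=11, C=28
  Job 4: p=14, C=42
  Job 5: p=15, C=57
Total completion time = 8 + 17 + 28 + 42 + 57 = 152

152


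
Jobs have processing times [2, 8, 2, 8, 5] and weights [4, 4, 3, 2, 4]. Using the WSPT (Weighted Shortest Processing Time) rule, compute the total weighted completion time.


Compute p/w ratios and sort ascending (WSPT): [(2, 4), (2, 3), (5, 4), (8, 4), (8, 2)]
Compute weighted completion times:
  Job (p=2,w=4): C=2, w*C=4*2=8
  Job (p=2,w=3): C=4, w*C=3*4=12
  Job (p=5,w=4): C=9, w*C=4*9=36
  Job (p=8,w=4): C=17, w*C=4*17=68
  Job (p=8,w=2): C=25, w*C=2*25=50
Total weighted completion time = 174

174


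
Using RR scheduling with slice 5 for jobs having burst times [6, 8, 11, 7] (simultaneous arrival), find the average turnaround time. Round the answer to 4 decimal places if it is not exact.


Time quantum = 5
Execution trace:
  J1 runs 5 units, time = 5
  J2 runs 5 units, time = 10
  J3 runs 5 units, time = 15
  J4 runs 5 units, time = 20
  J1 runs 1 units, time = 21
  J2 runs 3 units, time = 24
  J3 runs 5 units, time = 29
  J4 runs 2 units, time = 31
  J3 runs 1 units, time = 32
Finish times: [21, 24, 32, 31]
Average turnaround = 108/4 = 27.0

27.0


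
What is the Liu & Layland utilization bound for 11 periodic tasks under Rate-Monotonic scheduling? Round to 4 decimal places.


Compute 2^(1/11) = 1.0650410894
Subtract 1: 1.0650410894 - 1 = 0.0650410894
Multiply by n: 11 * 0.0650410894 = 0.7154519834
Round to 4 dp: 0.7155

0.7155


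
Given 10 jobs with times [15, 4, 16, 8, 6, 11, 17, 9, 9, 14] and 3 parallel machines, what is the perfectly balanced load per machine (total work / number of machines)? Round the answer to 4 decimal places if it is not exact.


Total processing time = 15 + 4 + 16 + 8 + 6 + 11 + 17 + 9 + 9 + 14 = 109
Number of machines = 3
Ideal balanced load = 109 / 3 = 36.3333

36.3333


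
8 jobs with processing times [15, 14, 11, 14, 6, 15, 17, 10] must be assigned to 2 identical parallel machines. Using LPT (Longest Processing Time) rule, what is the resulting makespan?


Sort jobs in decreasing order (LPT): [17, 15, 15, 14, 14, 11, 10, 6]
Assign each job to the least loaded machine:
  Machine 1: jobs [17, 14, 11, 10], load = 52
  Machine 2: jobs [15, 15, 14, 6], load = 50
Makespan = max load = 52

52


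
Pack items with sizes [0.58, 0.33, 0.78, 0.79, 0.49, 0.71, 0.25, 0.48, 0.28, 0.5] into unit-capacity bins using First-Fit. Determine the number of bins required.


Place items sequentially using First-Fit:
  Item 0.58 -> new Bin 1
  Item 0.33 -> Bin 1 (now 0.91)
  Item 0.78 -> new Bin 2
  Item 0.79 -> new Bin 3
  Item 0.49 -> new Bin 4
  Item 0.71 -> new Bin 5
  Item 0.25 -> Bin 4 (now 0.74)
  Item 0.48 -> new Bin 6
  Item 0.28 -> Bin 5 (now 0.99)
  Item 0.5 -> Bin 6 (now 0.98)
Total bins used = 6

6


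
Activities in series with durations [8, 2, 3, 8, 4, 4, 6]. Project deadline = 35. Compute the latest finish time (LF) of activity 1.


LF(activity 1) = deadline - sum of successor durations
Successors: activities 2 through 7 with durations [2, 3, 8, 4, 4, 6]
Sum of successor durations = 27
LF = 35 - 27 = 8

8


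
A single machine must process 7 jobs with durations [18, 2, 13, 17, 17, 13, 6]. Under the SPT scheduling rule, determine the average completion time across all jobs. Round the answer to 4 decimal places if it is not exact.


Sort jobs by processing time (SPT order): [2, 6, 13, 13, 17, 17, 18]
Compute completion times sequentially:
  Job 1: processing = 2, completes at 2
  Job 2: processing = 6, completes at 8
  Job 3: processing = 13, completes at 21
  Job 4: processing = 13, completes at 34
  Job 5: processing = 17, completes at 51
  Job 6: processing = 17, completes at 68
  Job 7: processing = 18, completes at 86
Sum of completion times = 270
Average completion time = 270/7 = 38.5714

38.5714


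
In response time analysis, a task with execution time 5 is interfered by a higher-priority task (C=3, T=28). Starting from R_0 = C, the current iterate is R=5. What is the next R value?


R_next = C + ceil(R_prev / T_hp) * C_hp
ceil(5 / 28) = ceil(0.1786) = 1
Interference = 1 * 3 = 3
R_next = 5 + 3 = 8

8


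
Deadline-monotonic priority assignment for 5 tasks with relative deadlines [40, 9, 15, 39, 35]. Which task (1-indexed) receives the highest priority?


Sort tasks by relative deadline (ascending):
  Task 2: deadline = 9
  Task 3: deadline = 15
  Task 5: deadline = 35
  Task 4: deadline = 39
  Task 1: deadline = 40
Priority order (highest first): [2, 3, 5, 4, 1]
Highest priority task = 2

2


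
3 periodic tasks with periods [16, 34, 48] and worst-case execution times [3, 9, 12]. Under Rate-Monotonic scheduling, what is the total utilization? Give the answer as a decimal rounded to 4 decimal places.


Compute individual utilizations (exact fractions):
  Task 1: C/T = 3/16 (approx. 0.1875)
  Task 2: C/T = 9/34 (approx. 0.2647)
  Task 3: C/T = 12/48 = 1/4 (approx. 0.25)
Total utilization U = 3/16 + 9/34 + 1/4 = 191/272
Rounded to 4 decimal places: U = 0.7022
RM (Liu & Layland) bound for 3 tasks = 0.779763; compare with U = 191/272 (approx. 0.702206)
U <= bound, so schedulable by RM sufficient condition.

0.7022


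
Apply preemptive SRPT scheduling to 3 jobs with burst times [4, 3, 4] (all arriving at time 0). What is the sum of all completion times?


Since all jobs arrive at t=0, SRPT equals SPT ordering.
SPT order: [3, 4, 4]
Completion times:
  Job 1: p=3, C=3
  Job 2: p=4, C=7
  Job 3: p=4, C=11
Total completion time = 3 + 7 + 11 = 21

21


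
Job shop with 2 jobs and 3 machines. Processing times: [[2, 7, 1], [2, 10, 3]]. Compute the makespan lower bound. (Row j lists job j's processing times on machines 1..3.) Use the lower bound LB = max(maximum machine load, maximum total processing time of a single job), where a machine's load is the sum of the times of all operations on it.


Machine loads:
  Machine 1: 2 + 2 = 4
  Machine 2: 7 + 10 = 17
  Machine 3: 1 + 3 = 4
Max machine load = 17
Job totals:
  Job 1: 10
  Job 2: 15
Max job total = 15
Lower bound = max(17, 15) = 17

17


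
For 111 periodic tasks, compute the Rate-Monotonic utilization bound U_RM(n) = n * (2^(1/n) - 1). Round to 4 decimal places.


Compute 2^(1/111) = 1.0062641072
Subtract 1: 1.0062641072 - 1 = 0.0062641072
Multiply by n: 111 * 0.0062641072 = 0.6953158992
Round to 4 dp: 0.6953

0.6953


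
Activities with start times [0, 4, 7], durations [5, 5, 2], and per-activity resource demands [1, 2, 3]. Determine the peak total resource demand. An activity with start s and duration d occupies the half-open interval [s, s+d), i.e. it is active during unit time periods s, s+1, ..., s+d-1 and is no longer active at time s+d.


Each activity i is active on [start_i, start_i + duration_i).
Compute total resource usage per time slot:
  t=0: active resources = [1], total = 1
  t=1: active resources = [1], total = 1
  t=2: active resources = [1], total = 1
  t=3: active resources = [1], total = 1
  t=4: active resources = [1, 2], total = 3
  t=5: active resources = [2], total = 2
  t=6: active resources = [2], total = 2
  t=7: active resources = [2, 3], total = 5
  t=8: active resources = [2, 3], total = 5
Peak resource demand = 5

5


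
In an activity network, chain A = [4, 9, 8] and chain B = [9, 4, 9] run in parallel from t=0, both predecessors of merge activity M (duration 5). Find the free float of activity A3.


ES(A3) = sum of predecessors on chain A = 13
EF(A3) = ES + duration = 13 + 8 = 21
Successor of A3 is M. ES(M) = max(sum(A), sum(B)) = max(21, 22) = 22
Free float = ES(successor) - EF(current) = 22 - 21 = 1

1


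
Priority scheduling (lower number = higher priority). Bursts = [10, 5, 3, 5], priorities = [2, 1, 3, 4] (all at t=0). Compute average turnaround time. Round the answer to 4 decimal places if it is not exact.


Sort by priority (ascending = highest first):
Order: [(1, 5), (2, 10), (3, 3), (4, 5)]
Completion times:
  Priority 1, burst=5, C=5
  Priority 2, burst=10, C=15
  Priority 3, burst=3, C=18
  Priority 4, burst=5, C=23
Average turnaround = 61/4 = 15.25

15.25


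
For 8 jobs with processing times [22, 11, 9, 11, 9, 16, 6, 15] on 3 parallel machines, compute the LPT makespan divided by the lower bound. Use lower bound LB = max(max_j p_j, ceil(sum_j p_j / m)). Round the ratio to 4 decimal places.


LPT order: [22, 16, 15, 11, 11, 9, 9, 6]
Machine loads after assignment: [31, 33, 35]
LPT makespan = 35
Lower bound = max(max_job, ceil(total/3)) = max(22, 33) = 33
Ratio = 35 / 33 = 1.0606

1.0606


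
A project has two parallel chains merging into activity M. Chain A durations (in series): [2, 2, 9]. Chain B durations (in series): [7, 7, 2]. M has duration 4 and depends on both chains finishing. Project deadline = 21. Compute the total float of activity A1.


Forward pass: ES(A1) = sum of predecessors on chain A = 0
EF = ES + duration = 0 + 2 = 2
Backward pass: LF(M) = deadline = 21; LS(M) = 21 - 4 = 17
LF(A1) = LS(M) - sum(successors on chain A) = 17 - 11 = 6
LS = LF - duration = 6 - 2 = 4
Total float = LS - ES = 4 - 0 = 4

4


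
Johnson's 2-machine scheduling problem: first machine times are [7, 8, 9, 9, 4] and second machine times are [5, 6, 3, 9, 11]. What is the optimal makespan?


Apply Johnson's rule:
  Group 1 (a <= b): [(5, 4, 11), (4, 9, 9)]
  Group 2 (a > b): [(2, 8, 6), (1, 7, 5), (3, 9, 3)]
Optimal job order: [5, 4, 2, 1, 3]
Schedule:
  Job 5: M1 done at 4, M2 done at 15
  Job 4: M1 done at 13, M2 done at 24
  Job 2: M1 done at 21, M2 done at 30
  Job 1: M1 done at 28, M2 done at 35
  Job 3: M1 done at 37, M2 done at 40
Makespan = 40

40


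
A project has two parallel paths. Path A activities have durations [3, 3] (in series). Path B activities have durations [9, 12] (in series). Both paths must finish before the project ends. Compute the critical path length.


Path A total = 3 + 3 = 6
Path B total = 9 + 12 = 21
Critical path = longest path = max(6, 21) = 21

21


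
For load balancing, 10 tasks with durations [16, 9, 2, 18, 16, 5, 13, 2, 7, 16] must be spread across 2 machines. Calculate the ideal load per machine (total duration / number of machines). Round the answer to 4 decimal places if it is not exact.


Total processing time = 16 + 9 + 2 + 18 + 16 + 5 + 13 + 2 + 7 + 16 = 104
Number of machines = 2
Ideal balanced load = 104 / 2 = 52.0

52.0


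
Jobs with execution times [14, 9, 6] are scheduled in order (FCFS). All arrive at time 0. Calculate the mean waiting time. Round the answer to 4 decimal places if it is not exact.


FCFS order (as given): [14, 9, 6]
Waiting times:
  Job 1: wait = 0
  Job 2: wait = 14
  Job 3: wait = 23
Sum of waiting times = 37
Average waiting time = 37/3 = 12.3333

12.3333


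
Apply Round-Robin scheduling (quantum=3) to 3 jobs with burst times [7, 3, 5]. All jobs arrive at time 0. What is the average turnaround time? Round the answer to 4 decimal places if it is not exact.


Time quantum = 3
Execution trace:
  J1 runs 3 units, time = 3
  J2 runs 3 units, time = 6
  J3 runs 3 units, time = 9
  J1 runs 3 units, time = 12
  J3 runs 2 units, time = 14
  J1 runs 1 units, time = 15
Finish times: [15, 6, 14]
Average turnaround = 35/3 = 11.6667

11.6667


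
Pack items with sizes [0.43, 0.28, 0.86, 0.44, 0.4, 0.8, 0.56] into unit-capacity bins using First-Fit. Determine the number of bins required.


Place items sequentially using First-Fit:
  Item 0.43 -> new Bin 1
  Item 0.28 -> Bin 1 (now 0.71)
  Item 0.86 -> new Bin 2
  Item 0.44 -> new Bin 3
  Item 0.4 -> Bin 3 (now 0.84)
  Item 0.8 -> new Bin 4
  Item 0.56 -> new Bin 5
Total bins used = 5

5


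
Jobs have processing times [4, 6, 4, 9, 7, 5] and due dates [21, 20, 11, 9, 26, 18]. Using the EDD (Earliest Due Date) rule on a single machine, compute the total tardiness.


Sort by due date (EDD order): [(9, 9), (4, 11), (5, 18), (6, 20), (4, 21), (7, 26)]
Compute completion times and tardiness:
  Job 1: p=9, d=9, C=9, tardiness=max(0,9-9)=0
  Job 2: p=4, d=11, C=13, tardiness=max(0,13-11)=2
  Job 3: p=5, d=18, C=18, tardiness=max(0,18-18)=0
  Job 4: p=6, d=20, C=24, tardiness=max(0,24-20)=4
  Job 5: p=4, d=21, C=28, tardiness=max(0,28-21)=7
  Job 6: p=7, d=26, C=35, tardiness=max(0,35-26)=9
Total tardiness = 22

22


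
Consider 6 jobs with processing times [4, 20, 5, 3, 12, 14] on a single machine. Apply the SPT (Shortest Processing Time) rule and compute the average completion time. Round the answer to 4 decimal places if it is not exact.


Sort jobs by processing time (SPT order): [3, 4, 5, 12, 14, 20]
Compute completion times sequentially:
  Job 1: processing = 3, completes at 3
  Job 2: processing = 4, completes at 7
  Job 3: processing = 5, completes at 12
  Job 4: processing = 12, completes at 24
  Job 5: processing = 14, completes at 38
  Job 6: processing = 20, completes at 58
Sum of completion times = 142
Average completion time = 142/6 = 23.6667

23.6667


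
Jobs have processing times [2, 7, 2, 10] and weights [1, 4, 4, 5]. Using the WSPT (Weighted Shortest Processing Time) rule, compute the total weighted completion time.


Compute p/w ratios and sort ascending (WSPT): [(2, 4), (7, 4), (2, 1), (10, 5)]
Compute weighted completion times:
  Job (p=2,w=4): C=2, w*C=4*2=8
  Job (p=7,w=4): C=9, w*C=4*9=36
  Job (p=2,w=1): C=11, w*C=1*11=11
  Job (p=10,w=5): C=21, w*C=5*21=105
Total weighted completion time = 160

160


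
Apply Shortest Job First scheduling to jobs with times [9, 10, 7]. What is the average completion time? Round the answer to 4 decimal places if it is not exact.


SJF order (ascending): [7, 9, 10]
Completion times:
  Job 1: burst=7, C=7
  Job 2: burst=9, C=16
  Job 3: burst=10, C=26
Average completion = 49/3 = 16.3333

16.3333


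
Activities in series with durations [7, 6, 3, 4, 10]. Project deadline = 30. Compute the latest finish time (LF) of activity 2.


LF(activity 2) = deadline - sum of successor durations
Successors: activities 3 through 5 with durations [3, 4, 10]
Sum of successor durations = 17
LF = 30 - 17 = 13

13


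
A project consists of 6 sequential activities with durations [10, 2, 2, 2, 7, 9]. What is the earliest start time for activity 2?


Activity 2 starts after activities 1 through 1 complete.
Predecessor durations: [10]
ES = 10 = 10

10


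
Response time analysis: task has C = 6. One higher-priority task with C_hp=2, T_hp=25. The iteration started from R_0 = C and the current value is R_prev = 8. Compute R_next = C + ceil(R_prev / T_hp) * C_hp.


R_next = C + ceil(R_prev / T_hp) * C_hp
ceil(8 / 25) = ceil(0.32) = 1
Interference = 1 * 2 = 2
R_next = 6 + 2 = 8
R_next = R_prev, so the iteration has converged (response time = 8).

8


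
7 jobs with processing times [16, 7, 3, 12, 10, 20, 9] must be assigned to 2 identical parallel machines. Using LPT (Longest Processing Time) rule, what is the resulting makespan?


Sort jobs in decreasing order (LPT): [20, 16, 12, 10, 9, 7, 3]
Assign each job to the least loaded machine:
  Machine 1: jobs [20, 10, 7, 3], load = 40
  Machine 2: jobs [16, 12, 9], load = 37
Makespan = max load = 40

40


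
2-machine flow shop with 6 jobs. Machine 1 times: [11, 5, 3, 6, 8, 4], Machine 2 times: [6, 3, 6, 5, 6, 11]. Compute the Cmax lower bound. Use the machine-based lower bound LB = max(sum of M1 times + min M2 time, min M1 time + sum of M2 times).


LB1 = sum(M1 times) + min(M2 times) = 37 + 3 = 40
LB2 = min(M1 times) + sum(M2 times) = 3 + 37 = 40
Lower bound = max(LB1, LB2) = max(40, 40) = 40

40


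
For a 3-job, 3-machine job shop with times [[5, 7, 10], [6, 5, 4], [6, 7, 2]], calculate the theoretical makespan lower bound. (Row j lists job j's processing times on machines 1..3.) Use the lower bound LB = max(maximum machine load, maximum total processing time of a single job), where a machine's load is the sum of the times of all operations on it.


Machine loads:
  Machine 1: 5 + 6 + 6 = 17
  Machine 2: 7 + 5 + 7 = 19
  Machine 3: 10 + 4 + 2 = 16
Max machine load = 19
Job totals:
  Job 1: 22
  Job 2: 15
  Job 3: 15
Max job total = 22
Lower bound = max(19, 22) = 22

22


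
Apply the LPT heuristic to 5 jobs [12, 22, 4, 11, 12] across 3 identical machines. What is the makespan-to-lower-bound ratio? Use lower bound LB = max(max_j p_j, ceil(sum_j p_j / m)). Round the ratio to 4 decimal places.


LPT order: [22, 12, 12, 11, 4]
Machine loads after assignment: [22, 23, 16]
LPT makespan = 23
Lower bound = max(max_job, ceil(total/3)) = max(22, 21) = 22
Ratio = 23 / 22 = 1.0455

1.0455


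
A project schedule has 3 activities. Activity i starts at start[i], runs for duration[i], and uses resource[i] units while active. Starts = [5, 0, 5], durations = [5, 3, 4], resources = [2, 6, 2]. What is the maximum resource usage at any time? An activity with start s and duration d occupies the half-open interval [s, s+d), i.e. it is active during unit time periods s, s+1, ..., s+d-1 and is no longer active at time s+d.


Each activity i is active on [start_i, start_i + duration_i).
Compute total resource usage per time slot:
  t=0: active resources = [6], total = 6
  t=1: active resources = [6], total = 6
  t=2: active resources = [6], total = 6
  t=3: active resources = [], total = 0
  t=4: active resources = [], total = 0
  t=5: active resources = [2, 2], total = 4
  t=6: active resources = [2, 2], total = 4
  t=7: active resources = [2, 2], total = 4
  t=8: active resources = [2, 2], total = 4
  t=9: active resources = [2], total = 2
Peak resource demand = 6

6


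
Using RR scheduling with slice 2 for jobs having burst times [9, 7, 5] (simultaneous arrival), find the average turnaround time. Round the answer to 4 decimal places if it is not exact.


Time quantum = 2
Execution trace:
  J1 runs 2 units, time = 2
  J2 runs 2 units, time = 4
  J3 runs 2 units, time = 6
  J1 runs 2 units, time = 8
  J2 runs 2 units, time = 10
  J3 runs 2 units, time = 12
  J1 runs 2 units, time = 14
  J2 runs 2 units, time = 16
  J3 runs 1 units, time = 17
  J1 runs 2 units, time = 19
  J2 runs 1 units, time = 20
  J1 runs 1 units, time = 21
Finish times: [21, 20, 17]
Average turnaround = 58/3 = 19.3333

19.3333


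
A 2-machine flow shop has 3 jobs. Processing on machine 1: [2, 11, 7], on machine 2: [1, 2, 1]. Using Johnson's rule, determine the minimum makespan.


Apply Johnson's rule:
  Group 1 (a <= b): []
  Group 2 (a > b): [(2, 11, 2), (1, 2, 1), (3, 7, 1)]
Optimal job order: [2, 1, 3]
Schedule:
  Job 2: M1 done at 11, M2 done at 13
  Job 1: M1 done at 13, M2 done at 14
  Job 3: M1 done at 20, M2 done at 21
Makespan = 21

21


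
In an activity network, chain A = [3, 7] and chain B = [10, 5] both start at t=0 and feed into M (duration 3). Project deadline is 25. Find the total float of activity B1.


Forward pass: ES(B1) = sum of predecessors on chain B = 0
EF = ES + duration = 0 + 10 = 10
Backward pass: LF(M) = deadline = 25; LS(M) = 25 - 3 = 22
LF(B1) = LS(M) - sum(successors on chain B) = 22 - 5 = 17
LS = LF - duration = 17 - 10 = 7
Total float = LS - ES = 7 - 0 = 7

7


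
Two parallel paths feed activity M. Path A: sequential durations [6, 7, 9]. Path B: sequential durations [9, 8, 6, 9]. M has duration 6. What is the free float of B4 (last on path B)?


ES(B4) = sum of predecessors on chain B = 23
EF(B4) = ES + duration = 23 + 9 = 32
Successor of B4 is M. ES(M) = max(sum(A), sum(B)) = max(22, 32) = 32
Free float = ES(successor) - EF(current) = 32 - 32 = 0

0


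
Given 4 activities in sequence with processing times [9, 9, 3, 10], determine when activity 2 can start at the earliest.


Activity 2 starts after activities 1 through 1 complete.
Predecessor durations: [9]
ES = 9 = 9

9


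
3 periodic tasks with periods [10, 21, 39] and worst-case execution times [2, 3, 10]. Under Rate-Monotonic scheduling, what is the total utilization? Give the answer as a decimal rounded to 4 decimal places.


Compute individual utilizations (exact fractions):
  Task 1: C/T = 2/10 = 1/5 (approx. 0.2)
  Task 2: C/T = 3/21 = 1/7 (approx. 0.1429)
  Task 3: C/T = 10/39 (approx. 0.2564)
Total utilization U = 1/5 + 1/7 + 10/39 = 818/1365
Rounded to 4 decimal places: U = 0.5993
RM (Liu & Layland) bound for 3 tasks = 0.779763; compare with U = 818/1365 (approx. 0.599267)
U <= bound, so schedulable by RM sufficient condition.

0.5993


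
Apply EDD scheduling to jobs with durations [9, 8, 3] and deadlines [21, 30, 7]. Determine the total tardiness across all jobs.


Sort by due date (EDD order): [(3, 7), (9, 21), (8, 30)]
Compute completion times and tardiness:
  Job 1: p=3, d=7, C=3, tardiness=max(0,3-7)=0
  Job 2: p=9, d=21, C=12, tardiness=max(0,12-21)=0
  Job 3: p=8, d=30, C=20, tardiness=max(0,20-30)=0
Total tardiness = 0

0


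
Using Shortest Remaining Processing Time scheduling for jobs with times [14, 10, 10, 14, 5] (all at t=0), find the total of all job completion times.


Since all jobs arrive at t=0, SRPT equals SPT ordering.
SPT order: [5, 10, 10, 14, 14]
Completion times:
  Job 1: p=5, C=5
  Job 2: p=10, C=15
  Job 3: p=10, C=25
  Job 4: p=14, C=39
  Job 5: p=14, C=53
Total completion time = 5 + 15 + 25 + 39 + 53 = 137

137


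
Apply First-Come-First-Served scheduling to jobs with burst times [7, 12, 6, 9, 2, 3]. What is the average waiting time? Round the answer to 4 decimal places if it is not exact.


FCFS order (as given): [7, 12, 6, 9, 2, 3]
Waiting times:
  Job 1: wait = 0
  Job 2: wait = 7
  Job 3: wait = 19
  Job 4: wait = 25
  Job 5: wait = 34
  Job 6: wait = 36
Sum of waiting times = 121
Average waiting time = 121/6 = 20.1667

20.1667


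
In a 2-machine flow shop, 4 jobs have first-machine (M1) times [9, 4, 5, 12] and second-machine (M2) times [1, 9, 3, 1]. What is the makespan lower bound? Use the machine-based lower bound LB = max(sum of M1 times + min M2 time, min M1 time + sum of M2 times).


LB1 = sum(M1 times) + min(M2 times) = 30 + 1 = 31
LB2 = min(M1 times) + sum(M2 times) = 4 + 14 = 18
Lower bound = max(LB1, LB2) = max(31, 18) = 31

31


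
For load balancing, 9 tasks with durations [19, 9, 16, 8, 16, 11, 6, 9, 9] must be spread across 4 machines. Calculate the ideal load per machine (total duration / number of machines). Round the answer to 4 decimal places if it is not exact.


Total processing time = 19 + 9 + 16 + 8 + 16 + 11 + 6 + 9 + 9 = 103
Number of machines = 4
Ideal balanced load = 103 / 4 = 25.75

25.75


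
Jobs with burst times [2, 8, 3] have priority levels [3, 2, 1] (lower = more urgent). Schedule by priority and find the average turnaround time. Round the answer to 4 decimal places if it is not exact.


Sort by priority (ascending = highest first):
Order: [(1, 3), (2, 8), (3, 2)]
Completion times:
  Priority 1, burst=3, C=3
  Priority 2, burst=8, C=11
  Priority 3, burst=2, C=13
Average turnaround = 27/3 = 9.0

9.0


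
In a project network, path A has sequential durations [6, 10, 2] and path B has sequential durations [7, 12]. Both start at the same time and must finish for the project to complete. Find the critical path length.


Path A total = 6 + 10 + 2 = 18
Path B total = 7 + 12 = 19
Critical path = longest path = max(18, 19) = 19

19


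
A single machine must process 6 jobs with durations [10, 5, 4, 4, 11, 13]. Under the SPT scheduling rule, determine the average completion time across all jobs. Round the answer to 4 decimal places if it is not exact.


Sort jobs by processing time (SPT order): [4, 4, 5, 10, 11, 13]
Compute completion times sequentially:
  Job 1: processing = 4, completes at 4
  Job 2: processing = 4, completes at 8
  Job 3: processing = 5, completes at 13
  Job 4: processing = 10, completes at 23
  Job 5: processing = 11, completes at 34
  Job 6: processing = 13, completes at 47
Sum of completion times = 129
Average completion time = 129/6 = 21.5

21.5


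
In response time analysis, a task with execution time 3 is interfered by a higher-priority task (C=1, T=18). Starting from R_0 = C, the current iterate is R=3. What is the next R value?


R_next = C + ceil(R_prev / T_hp) * C_hp
ceil(3 / 18) = ceil(0.1667) = 1
Interference = 1 * 1 = 1
R_next = 3 + 1 = 4

4


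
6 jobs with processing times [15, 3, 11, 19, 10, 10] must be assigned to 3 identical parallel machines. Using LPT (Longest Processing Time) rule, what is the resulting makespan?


Sort jobs in decreasing order (LPT): [19, 15, 11, 10, 10, 3]
Assign each job to the least loaded machine:
  Machine 1: jobs [19, 3], load = 22
  Machine 2: jobs [15, 10], load = 25
  Machine 3: jobs [11, 10], load = 21
Makespan = max load = 25

25


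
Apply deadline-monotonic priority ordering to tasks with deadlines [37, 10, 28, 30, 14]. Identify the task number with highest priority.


Sort tasks by relative deadline (ascending):
  Task 2: deadline = 10
  Task 5: deadline = 14
  Task 3: deadline = 28
  Task 4: deadline = 30
  Task 1: deadline = 37
Priority order (highest first): [2, 5, 3, 4, 1]
Highest priority task = 2

2


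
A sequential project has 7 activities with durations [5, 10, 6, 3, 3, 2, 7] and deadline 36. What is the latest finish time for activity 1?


LF(activity 1) = deadline - sum of successor durations
Successors: activities 2 through 7 with durations [10, 6, 3, 3, 2, 7]
Sum of successor durations = 31
LF = 36 - 31 = 5

5


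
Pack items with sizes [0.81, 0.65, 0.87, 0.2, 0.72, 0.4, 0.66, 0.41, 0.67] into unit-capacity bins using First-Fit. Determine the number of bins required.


Place items sequentially using First-Fit:
  Item 0.81 -> new Bin 1
  Item 0.65 -> new Bin 2
  Item 0.87 -> new Bin 3
  Item 0.2 -> Bin 2 (now 0.85)
  Item 0.72 -> new Bin 4
  Item 0.4 -> new Bin 5
  Item 0.66 -> new Bin 6
  Item 0.41 -> Bin 5 (now 0.81)
  Item 0.67 -> new Bin 7
Total bins used = 7

7


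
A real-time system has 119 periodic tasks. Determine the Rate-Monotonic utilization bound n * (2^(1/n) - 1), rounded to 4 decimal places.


Compute 2^(1/119) = 1.0058417632
Subtract 1: 1.0058417632 - 1 = 0.0058417632
Multiply by n: 119 * 0.0058417632 = 0.6951698208
Round to 4 dp: 0.6952

0.6952


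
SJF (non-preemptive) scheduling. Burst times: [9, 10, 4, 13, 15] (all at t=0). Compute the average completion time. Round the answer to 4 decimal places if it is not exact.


SJF order (ascending): [4, 9, 10, 13, 15]
Completion times:
  Job 1: burst=4, C=4
  Job 2: burst=9, C=13
  Job 3: burst=10, C=23
  Job 4: burst=13, C=36
  Job 5: burst=15, C=51
Average completion = 127/5 = 25.4

25.4


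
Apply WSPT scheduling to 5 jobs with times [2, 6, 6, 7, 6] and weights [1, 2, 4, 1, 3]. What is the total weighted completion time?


Compute p/w ratios and sort ascending (WSPT): [(6, 4), (2, 1), (6, 3), (6, 2), (7, 1)]
Compute weighted completion times:
  Job (p=6,w=4): C=6, w*C=4*6=24
  Job (p=2,w=1): C=8, w*C=1*8=8
  Job (p=6,w=3): C=14, w*C=3*14=42
  Job (p=6,w=2): C=20, w*C=2*20=40
  Job (p=7,w=1): C=27, w*C=1*27=27
Total weighted completion time = 141

141


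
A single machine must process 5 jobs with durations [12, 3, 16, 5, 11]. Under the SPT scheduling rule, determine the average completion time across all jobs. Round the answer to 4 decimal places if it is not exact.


Sort jobs by processing time (SPT order): [3, 5, 11, 12, 16]
Compute completion times sequentially:
  Job 1: processing = 3, completes at 3
  Job 2: processing = 5, completes at 8
  Job 3: processing = 11, completes at 19
  Job 4: processing = 12, completes at 31
  Job 5: processing = 16, completes at 47
Sum of completion times = 108
Average completion time = 108/5 = 21.6

21.6


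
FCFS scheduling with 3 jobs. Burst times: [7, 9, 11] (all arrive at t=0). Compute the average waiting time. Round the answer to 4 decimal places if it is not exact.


FCFS order (as given): [7, 9, 11]
Waiting times:
  Job 1: wait = 0
  Job 2: wait = 7
  Job 3: wait = 16
Sum of waiting times = 23
Average waiting time = 23/3 = 7.6667

7.6667


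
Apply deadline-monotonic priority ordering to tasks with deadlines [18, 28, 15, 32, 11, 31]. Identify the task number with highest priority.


Sort tasks by relative deadline (ascending):
  Task 5: deadline = 11
  Task 3: deadline = 15
  Task 1: deadline = 18
  Task 2: deadline = 28
  Task 6: deadline = 31
  Task 4: deadline = 32
Priority order (highest first): [5, 3, 1, 2, 6, 4]
Highest priority task = 5

5
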